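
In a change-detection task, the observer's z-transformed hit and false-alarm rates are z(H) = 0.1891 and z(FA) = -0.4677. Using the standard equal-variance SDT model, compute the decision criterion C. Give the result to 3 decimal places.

C = 0.139

c = −½·[z(H) + z(FA)] = −½·(0.1891 + (-0.4677)) = 0.1393
c > 0: the observer has a conservative response bias.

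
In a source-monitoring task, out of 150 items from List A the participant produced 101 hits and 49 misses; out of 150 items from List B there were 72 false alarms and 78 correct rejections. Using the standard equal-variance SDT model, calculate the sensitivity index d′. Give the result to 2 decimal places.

H = 101/150 = 0.6733
FA = 72/150 = 0.4800
z(H) = 0.4490
z(FA) = -0.0502
d' = z(H) − z(FA) = 0.4490 − (-0.0502) = 0.4992

d′ = 0.50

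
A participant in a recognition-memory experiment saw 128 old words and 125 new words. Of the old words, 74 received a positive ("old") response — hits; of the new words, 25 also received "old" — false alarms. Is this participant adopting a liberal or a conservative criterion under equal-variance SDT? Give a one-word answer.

z(H) = 0.197, z(FA) = -0.842
c = −½·(z(H) + z(FA)) = 0.3225
c > 0 → conservative criterion (biased toward responding “no”).

conservative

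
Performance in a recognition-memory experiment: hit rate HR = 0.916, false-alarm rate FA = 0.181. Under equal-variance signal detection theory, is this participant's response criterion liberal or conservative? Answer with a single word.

z(H) = 1.379, z(FA) = -0.912
c = −½·(z(H) + z(FA)) = -0.2335
c < 0 → liberal criterion (biased toward responding “yes”).

liberal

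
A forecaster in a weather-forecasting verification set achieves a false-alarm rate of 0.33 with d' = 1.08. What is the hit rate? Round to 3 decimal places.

z(false-alarm rate) = z(0.33) = -0.4399
z(H) = z(FA) + d' = -0.4399 + 1.08 = 0.6401
hit rate = Φ(0.6401) = 0.7389

hit rate = 0.739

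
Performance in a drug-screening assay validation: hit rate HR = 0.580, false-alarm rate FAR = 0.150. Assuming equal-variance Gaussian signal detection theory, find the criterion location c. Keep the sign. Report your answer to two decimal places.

z(H) = z(0.580) = 0.202
z(FA) = z(0.150) = -1.036
c = −½·[z(H) + z(FA)] = −0.5 × (0.202 + (-1.036)) = 0.417

c = 0.42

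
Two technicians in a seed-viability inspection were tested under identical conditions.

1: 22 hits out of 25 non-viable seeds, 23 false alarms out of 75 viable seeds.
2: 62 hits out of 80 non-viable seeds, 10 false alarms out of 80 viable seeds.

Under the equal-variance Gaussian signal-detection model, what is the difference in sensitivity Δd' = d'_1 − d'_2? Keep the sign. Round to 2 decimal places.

Δd' = -0.23

1: z(0.8800) = 1.175, z(0.3067) = -0.505, d' = 1.680
2: z(0.7750) = 0.755, z(0.1250) = -1.150, d' = 1.905
Δd' = d'_1 − d'_2 = 1.680 − 1.905 = -0.225
2 has the higher sensitivity.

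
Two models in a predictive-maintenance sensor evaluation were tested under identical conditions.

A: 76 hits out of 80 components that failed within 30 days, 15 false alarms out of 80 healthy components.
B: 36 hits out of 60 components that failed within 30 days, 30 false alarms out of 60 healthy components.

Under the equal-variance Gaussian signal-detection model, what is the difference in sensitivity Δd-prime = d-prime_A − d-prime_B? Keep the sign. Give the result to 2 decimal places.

A: z(0.9500) = 1.645, z(0.1875) = -0.887, d' = 2.532
B: z(0.6000) = 0.253, z(0.5000) = 0.000, d' = 0.253
Δd' = d'_A − d'_B = 2.532 − 0.253 = 2.279
A has the higher sensitivity.

Δd-prime = 2.28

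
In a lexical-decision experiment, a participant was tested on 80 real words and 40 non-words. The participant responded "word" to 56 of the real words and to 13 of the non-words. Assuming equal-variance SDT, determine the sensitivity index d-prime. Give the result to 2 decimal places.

d-prime = 0.98

H = 56/80 = 0.7000
FA = 13/40 = 0.3250
z(0.7000) = 0.5244, z(0.3250) = -0.4538
d' = z(H) − z(FA) = 0.5244 − (-0.4538) = 0.9782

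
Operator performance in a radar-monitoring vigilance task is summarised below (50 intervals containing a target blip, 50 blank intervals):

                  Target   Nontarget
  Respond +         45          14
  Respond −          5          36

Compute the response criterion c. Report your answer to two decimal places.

c = -0.35

H = 45/50 = 0.9000
FA = 14/50 = 0.2800
z(H) = z(0.9000) = 1.2816
z(FA) = z(0.2800) = -0.5828
c = −½·[z(H) + z(FA)] = −0.5 × (1.2816 + (-0.5828)) = -0.3494
c < 0: the operator has a liberal response bias.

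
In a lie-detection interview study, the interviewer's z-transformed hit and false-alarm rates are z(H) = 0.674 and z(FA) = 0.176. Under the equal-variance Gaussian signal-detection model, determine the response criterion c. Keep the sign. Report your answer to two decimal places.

c = -0.43

c = −½·[z(H) + z(FA)] = −½·(0.674 + 0.176) = -0.425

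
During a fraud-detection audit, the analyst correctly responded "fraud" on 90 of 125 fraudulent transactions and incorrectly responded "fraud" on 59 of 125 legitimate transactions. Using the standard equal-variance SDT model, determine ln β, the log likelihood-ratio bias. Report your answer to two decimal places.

H = 90/125 = 0.7200
FA = 59/125 = 0.4720
Φ⁻¹(H) = Φ⁻¹(0.7200) = 0.583
Φ⁻¹(FA) = Φ⁻¹(0.4720) = -0.070
ln β = −½·[z(H)² − z(FA)²] = −0.5 × (0.340 − 0.005) = -0.1675

ln β = -0.17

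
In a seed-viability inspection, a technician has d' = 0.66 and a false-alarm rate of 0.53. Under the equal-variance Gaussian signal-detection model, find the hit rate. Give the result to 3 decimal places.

z(false-alarm rate) = z(0.53) = 0.0753
z(H) = z(FA) + d' = 0.0753 + 0.66 = 0.7353
hit rate = Φ(0.7353) = 0.7689

hit rate = 0.769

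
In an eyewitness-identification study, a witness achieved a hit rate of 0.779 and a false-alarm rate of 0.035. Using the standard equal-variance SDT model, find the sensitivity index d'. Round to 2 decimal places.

Φ⁻¹(H) = 0.769
Φ⁻¹(FA) = -1.812
d' = z(H) − z(FA) = 0.769 − (-1.812) = 2.581

d' = 2.58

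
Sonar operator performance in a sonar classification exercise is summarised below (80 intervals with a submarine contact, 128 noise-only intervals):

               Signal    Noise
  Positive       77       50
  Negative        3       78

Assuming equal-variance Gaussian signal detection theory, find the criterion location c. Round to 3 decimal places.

H = 77/80 = 0.9625
FA = 50/128 = 0.3906
Φ⁻¹(H) = Φ⁻¹(0.9625) = 1.7805
Φ⁻¹(FA) = Φ⁻¹(0.3906) = -0.2778
c = −½·[z(H) + z(FA)] = −0.5 × (1.7805 + (-0.2778)) = -0.75135

c = -0.751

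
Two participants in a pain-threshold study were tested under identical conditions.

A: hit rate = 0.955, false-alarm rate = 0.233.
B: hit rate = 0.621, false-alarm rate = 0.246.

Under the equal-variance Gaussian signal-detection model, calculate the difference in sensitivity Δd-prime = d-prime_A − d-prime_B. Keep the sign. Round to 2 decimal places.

A: z(0.955) = 1.695, z(0.233) = -0.729, d' = 2.424
B: z(0.621) = 0.308, z(0.246) = -0.687, d' = 0.995
Δd' = d'_A − d'_B = 2.424 − 0.995 = 1.429
A has the higher sensitivity.

Δd-prime = 1.43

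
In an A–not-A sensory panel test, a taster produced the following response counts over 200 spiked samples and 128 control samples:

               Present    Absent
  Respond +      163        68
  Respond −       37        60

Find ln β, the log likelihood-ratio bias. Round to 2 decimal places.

H = 163/200 = 0.8150
FA = 68/128 = 0.5312
z(0.8150) = 0.896, z(0.5312) = 0.078
ln β = −½·[z(H)² − z(FA)²] = −0.5 × (0.803 − 0.006) = -0.3985

ln β = -0.40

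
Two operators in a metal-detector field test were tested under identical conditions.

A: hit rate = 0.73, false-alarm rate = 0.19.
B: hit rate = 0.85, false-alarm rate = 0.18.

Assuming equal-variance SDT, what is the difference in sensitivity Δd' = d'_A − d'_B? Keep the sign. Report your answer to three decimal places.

Δd' = -0.461

A: z(0.73) = 0.6128, z(0.19) = -0.8779, d' = 1.4907
B: z(0.85) = 1.0364, z(0.18) = -0.9154, d' = 1.9518
Δd' = d'_A − d'_B = 1.4907 − 1.9518 = -0.4611
B has the higher sensitivity.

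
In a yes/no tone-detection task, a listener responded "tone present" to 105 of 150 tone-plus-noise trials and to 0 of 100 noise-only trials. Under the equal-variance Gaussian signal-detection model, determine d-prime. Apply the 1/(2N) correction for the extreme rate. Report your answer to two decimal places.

d-prime = 3.10

The false-alarm rate is 0/100 = 0, so apply the 1/(2N) correction: FA → 1/(2·100) = 0.00500.
z(H) = z(0.70000) = 0.524
z(FA) = z(0.00500) = -2.576
d' = 0.524 − (-2.576) = 3.100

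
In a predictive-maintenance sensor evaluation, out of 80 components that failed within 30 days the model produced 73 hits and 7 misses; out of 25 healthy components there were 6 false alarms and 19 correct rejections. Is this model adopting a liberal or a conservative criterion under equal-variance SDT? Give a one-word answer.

liberal

z(H) = 1.356, z(FA) = -0.706
c = −½·(z(H) + z(FA)) = -0.325
c < 0 → liberal criterion (biased toward responding “yes”).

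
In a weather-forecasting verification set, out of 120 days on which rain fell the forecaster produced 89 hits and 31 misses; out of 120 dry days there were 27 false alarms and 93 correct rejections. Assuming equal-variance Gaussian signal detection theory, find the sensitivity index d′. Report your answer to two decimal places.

H = 89/120 = 0.7417
FA = 27/120 = 0.2250
z(H) = z(0.7417) = 0.6486
z(FA) = z(0.2250) = -0.7554
d' = z(H) − z(FA) = 0.6486 − (-0.7554) = 1.4040

d′ = 1.40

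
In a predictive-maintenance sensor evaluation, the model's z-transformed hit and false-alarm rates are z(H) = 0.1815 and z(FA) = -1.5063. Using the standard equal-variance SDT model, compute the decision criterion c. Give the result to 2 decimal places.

c = 0.66

c = −½·[z(H) + z(FA)] = −½·(0.1815 + (-1.5063)) = 0.6624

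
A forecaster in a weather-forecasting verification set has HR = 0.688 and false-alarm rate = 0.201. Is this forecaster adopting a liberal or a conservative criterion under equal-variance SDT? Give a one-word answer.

conservative

z(H) = 0.490, z(FA) = -0.838
c = −½·(z(H) + z(FA)) = 0.174
c > 0 → conservative criterion (biased toward responding “no”).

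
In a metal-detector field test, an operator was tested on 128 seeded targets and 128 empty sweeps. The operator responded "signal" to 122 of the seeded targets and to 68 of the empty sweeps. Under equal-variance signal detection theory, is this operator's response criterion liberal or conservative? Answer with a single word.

z(H) = 1.676, z(FA) = 0.078
c = −½·(z(H) + z(FA)) = -0.877
c < 0 → liberal criterion (biased toward responding “yes”).

liberal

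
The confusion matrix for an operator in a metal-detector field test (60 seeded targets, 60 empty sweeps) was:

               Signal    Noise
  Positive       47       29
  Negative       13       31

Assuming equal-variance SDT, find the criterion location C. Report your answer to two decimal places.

C = -0.37

H = 47/60 = 0.7833
FA = 29/60 = 0.4833
z(0.7833) = 0.7834, z(0.4833) = -0.0419
c = −½·[z(H) + z(FA)] = −0.5 × (0.7834 + (-0.0419)) = -0.37075
c < 0: the operator has a liberal response bias.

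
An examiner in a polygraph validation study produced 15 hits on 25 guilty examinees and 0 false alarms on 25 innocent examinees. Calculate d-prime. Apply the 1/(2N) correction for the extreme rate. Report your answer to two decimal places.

The false-alarm rate is 0/25 = 0, so apply the 1/(2N) correction: FA → 1/(2·25) = 0.02000.
z(H) = z(0.60000) = 0.253
z(FA) = z(0.02000) = -2.054
d' = 0.253 − (-2.054) = 2.307

d-prime = 2.31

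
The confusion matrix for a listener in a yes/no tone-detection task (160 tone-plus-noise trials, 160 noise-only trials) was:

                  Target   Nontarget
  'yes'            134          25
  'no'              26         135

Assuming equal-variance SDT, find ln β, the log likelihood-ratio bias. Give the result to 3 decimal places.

H = 134/160 = 0.8375
FA = 25/160 = 0.1562
z(H) = z(0.8375) = 0.9842
z(FA) = z(0.1562) = -1.0102
ln β = −½·[z(H)² − z(FA)²] = −0.5 × (0.9686 − 1.0205) = 0.02595

ln β = 0.026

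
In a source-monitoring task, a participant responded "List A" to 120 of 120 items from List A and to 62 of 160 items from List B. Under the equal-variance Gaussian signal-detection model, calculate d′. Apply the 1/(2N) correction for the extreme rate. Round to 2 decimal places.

The hit rate is 120/120 = 1, so apply the 1/(2N) correction: H → 1 − 1/(2·120) = 0.99583.
z(H) = z(0.99583) = 2.638
z(FA) = z(0.38750) = -0.286
d' = 2.638 − (-0.286) = 2.924

d′ = 2.92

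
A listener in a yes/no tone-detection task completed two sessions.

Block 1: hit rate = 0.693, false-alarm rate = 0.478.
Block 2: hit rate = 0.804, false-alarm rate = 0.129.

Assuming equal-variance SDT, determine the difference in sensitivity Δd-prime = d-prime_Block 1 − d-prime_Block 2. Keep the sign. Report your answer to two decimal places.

Δd-prime = -1.43

Block 1: z(0.693) = 0.504, z(0.478) = -0.055, d' = 0.559
Block 2: z(0.804) = 0.856, z(0.129) = -1.131, d' = 1.987
Δd' = d'_Block 1 − d'_Block 2 = 0.559 − 1.987 = -1.428
Block 2 has the higher sensitivity.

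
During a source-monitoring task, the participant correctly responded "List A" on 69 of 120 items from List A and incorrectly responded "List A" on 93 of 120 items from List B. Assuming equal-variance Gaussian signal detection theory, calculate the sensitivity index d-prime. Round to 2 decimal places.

H = 69/120 = 0.5750
FA = 93/120 = 0.7750
z(H) = z(0.5750) = 0.1891
z(FA) = z(0.7750) = 0.7554
d' = z(H) − z(FA) = 0.1891 − 0.7554 = -0.5663

d-prime = -0.57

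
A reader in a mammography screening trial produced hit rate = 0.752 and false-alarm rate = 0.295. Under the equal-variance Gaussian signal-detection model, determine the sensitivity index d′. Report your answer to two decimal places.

Φ⁻¹(0.752) = 0.6808, Φ⁻¹(0.295) = -0.5388
d' = z(H) − z(FA) = 0.6808 − (-0.5388) = 1.2196

d′ = 1.22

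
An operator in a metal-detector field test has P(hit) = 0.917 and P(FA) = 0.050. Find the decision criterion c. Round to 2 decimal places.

c = 0.13

Φ⁻¹(H) = 1.3852
Φ⁻¹(FA) = -1.6449
c = −½·[z(H) + z(FA)] = −0.5 × (1.3852 + (-1.6449)) = 0.12985
c > 0: the operator has a conservative response bias.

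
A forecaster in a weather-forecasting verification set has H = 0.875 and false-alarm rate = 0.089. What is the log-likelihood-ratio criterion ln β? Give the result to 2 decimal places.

z(0.875) = 1.150, z(0.089) = -1.347
ln β = −½·[z(H)² − z(FA)²] = −0.5 × (1.323 − 1.814) = 0.2455

ln β = 0.25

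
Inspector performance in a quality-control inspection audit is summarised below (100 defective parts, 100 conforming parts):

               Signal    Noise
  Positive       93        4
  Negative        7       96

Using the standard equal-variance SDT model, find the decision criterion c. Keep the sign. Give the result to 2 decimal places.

H = 93/100 = 0.9300
FA = 4/100 = 0.0400
Φ⁻¹(H) = 1.4758
Φ⁻¹(FA) = -1.7507
c = −½·[z(H) + z(FA)] = −0.5 × (1.4758 + (-1.7507)) = 0.13745

c = 0.14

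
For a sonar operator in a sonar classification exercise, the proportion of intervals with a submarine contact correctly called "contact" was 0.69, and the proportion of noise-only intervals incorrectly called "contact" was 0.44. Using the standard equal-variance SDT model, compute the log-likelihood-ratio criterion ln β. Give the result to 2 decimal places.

z(0.69) = 0.496, z(0.44) = -0.151
ln β = −½·[z(H)² − z(FA)²] = −0.5 × (0.246 − 0.023) = -0.1115

ln β = -0.11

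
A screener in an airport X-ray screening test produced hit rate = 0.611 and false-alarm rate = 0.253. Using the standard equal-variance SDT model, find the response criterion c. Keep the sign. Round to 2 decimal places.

z(H) = z(0.611) = 0.2819
z(FA) = z(0.253) = -0.6651
c = −½·[z(H) + z(FA)] = −0.5 × (0.2819 + (-0.6651)) = 0.1916

c = 0.19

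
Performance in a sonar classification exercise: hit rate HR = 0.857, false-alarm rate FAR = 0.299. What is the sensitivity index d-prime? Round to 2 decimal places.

d-prime = 1.59

Φ⁻¹(H) = Φ⁻¹(0.857) = 1.067
Φ⁻¹(FA) = Φ⁻¹(0.299) = -0.527
d' = z(H) − z(FA) = 1.067 − (-0.527) = 1.594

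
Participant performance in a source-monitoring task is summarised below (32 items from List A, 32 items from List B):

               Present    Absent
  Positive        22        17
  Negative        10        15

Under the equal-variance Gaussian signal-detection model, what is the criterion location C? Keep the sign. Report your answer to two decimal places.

C = -0.28

H = 22/32 = 0.6875
FA = 17/32 = 0.5312
z(H) = 0.489
z(FA) = 0.078
c = −½·[z(H) + z(FA)] = −0.5 × (0.489 + 0.078) = -0.2835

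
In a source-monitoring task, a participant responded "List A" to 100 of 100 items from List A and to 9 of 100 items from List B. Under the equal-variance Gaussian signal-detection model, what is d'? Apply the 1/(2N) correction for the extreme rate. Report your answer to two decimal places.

The hit rate is 100/100 = 1, so apply the 1/(2N) correction: H → 1 − 1/(2·100) = 0.99500.
z(H) = z(0.99500) = 2.576
z(FA) = z(0.09000) = -1.341
d' = 2.576 − (-1.341) = 3.917

d' = 3.92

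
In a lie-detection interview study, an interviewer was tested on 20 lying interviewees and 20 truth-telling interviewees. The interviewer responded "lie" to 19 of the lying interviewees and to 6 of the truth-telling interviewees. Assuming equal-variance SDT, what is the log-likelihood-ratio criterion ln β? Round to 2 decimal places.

H = 19/20 = 0.9500
FA = 6/20 = 0.3000
z(0.9500) = 1.645, z(0.3000) = -0.524
ln β = −½·[z(H)² − z(FA)²] = −0.5 × (2.706 − 0.275) = -1.2155

ln β = -1.22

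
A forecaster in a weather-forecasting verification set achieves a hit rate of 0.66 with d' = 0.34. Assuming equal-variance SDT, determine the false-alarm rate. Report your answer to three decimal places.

z(hit rate) = z(0.66) = 0.4125
z(FA) = z(H) − d' = 0.4125 − 0.34 = 0.0725
false-alarm rate = Φ(0.0725) = 0.5289

false-alarm rate = 0.529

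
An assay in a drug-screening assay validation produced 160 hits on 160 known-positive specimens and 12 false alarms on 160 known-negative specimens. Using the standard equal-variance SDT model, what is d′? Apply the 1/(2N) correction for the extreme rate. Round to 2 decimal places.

d′ = 4.17

The hit rate is 160/160 = 1, so apply the 1/(2N) correction: H → 1 − 1/(2·160) = 0.99687.
z(H) = z(0.99687) = 2.734
z(FA) = z(0.07500) = -1.440
d' = 2.734 − (-1.440) = 4.174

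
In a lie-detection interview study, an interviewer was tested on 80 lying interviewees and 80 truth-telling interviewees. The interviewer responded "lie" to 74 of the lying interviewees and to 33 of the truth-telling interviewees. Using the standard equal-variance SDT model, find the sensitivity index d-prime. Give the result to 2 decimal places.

d-prime = 1.66

H = 74/80 = 0.9250
FA = 33/80 = 0.4125
Φ⁻¹(0.9250) = 1.440, Φ⁻¹(0.4125) = -0.221
d' = z(H) − z(FA) = 1.440 − (-0.221) = 1.661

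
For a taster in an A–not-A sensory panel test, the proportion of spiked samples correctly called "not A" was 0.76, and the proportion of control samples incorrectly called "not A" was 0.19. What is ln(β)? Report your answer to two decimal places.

ln β = 0.14

z(H) = 0.706
z(FA) = -0.878
ln β = −½·[z(H)² − z(FA)²] = −0.5 × (0.498 − 0.771) = 0.1365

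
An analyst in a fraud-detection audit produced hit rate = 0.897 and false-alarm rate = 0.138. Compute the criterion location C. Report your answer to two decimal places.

C = -0.09

z(H) = 1.265
z(FA) = -1.089
c = −½·[z(H) + z(FA)] = −0.5 × (1.265 + (-1.089)) = -0.088
c < 0: the analyst has a liberal response bias.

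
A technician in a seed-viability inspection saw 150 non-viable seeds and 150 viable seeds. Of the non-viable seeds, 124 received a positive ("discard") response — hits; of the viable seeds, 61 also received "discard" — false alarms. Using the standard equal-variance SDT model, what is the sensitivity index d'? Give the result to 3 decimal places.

H = 124/150 = 0.8267
FA = 61/150 = 0.4067
z(H) = z(0.8267) = 0.9412
z(FA) = z(0.4067) = -0.2360
d' = z(H) − z(FA) = 0.9412 − (-0.2360) = 1.1772

d' = 1.177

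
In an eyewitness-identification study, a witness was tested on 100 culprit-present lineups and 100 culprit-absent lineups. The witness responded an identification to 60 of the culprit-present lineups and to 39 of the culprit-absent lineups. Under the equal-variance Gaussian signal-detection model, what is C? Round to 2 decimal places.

C = 0.01

H = 60/100 = 0.6000
FA = 39/100 = 0.3900
Φ⁻¹(H) = Φ⁻¹(0.6000) = 0.2533
Φ⁻¹(FA) = Φ⁻¹(0.3900) = -0.2793
c = −½·[z(H) + z(FA)] = −0.5 × (0.2533 + (-0.2793)) = 0.0130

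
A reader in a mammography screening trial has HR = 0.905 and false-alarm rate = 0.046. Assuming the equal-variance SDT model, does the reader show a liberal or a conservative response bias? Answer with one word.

conservative

z(H) = 1.311, z(FA) = -1.685
c = −½·(z(H) + z(FA)) = 0.187
c > 0 → conservative criterion (biased toward responding “no”).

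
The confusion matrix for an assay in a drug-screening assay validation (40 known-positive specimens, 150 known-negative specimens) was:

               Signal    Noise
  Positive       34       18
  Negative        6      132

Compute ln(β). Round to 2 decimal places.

H = 34/40 = 0.8500
FA = 18/150 = 0.1200
Φ⁻¹(0.8500) = 1.036, Φ⁻¹(0.1200) = -1.175
ln β = −½·[z(H)² − z(FA)²] = −0.5 × (1.073 − 1.381) = 0.154

ln β = 0.15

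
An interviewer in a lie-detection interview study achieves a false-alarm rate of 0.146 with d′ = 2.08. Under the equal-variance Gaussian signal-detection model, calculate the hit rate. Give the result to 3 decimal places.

z(false-alarm rate) = z(0.146) = -1.0537
z(H) = z(FA) + d' = -1.0537 + 2.08 = 1.0263
hit rate = Φ(1.0263) = 0.8476

hit rate = 0.848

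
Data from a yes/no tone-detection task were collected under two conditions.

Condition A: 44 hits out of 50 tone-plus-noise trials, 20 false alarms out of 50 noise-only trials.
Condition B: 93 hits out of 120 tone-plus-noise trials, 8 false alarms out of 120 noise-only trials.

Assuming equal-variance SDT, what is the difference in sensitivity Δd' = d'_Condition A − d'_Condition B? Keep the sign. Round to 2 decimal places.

Condition A: z(0.8800) = 1.175, z(0.4000) = -0.253, d' = 1.428
Condition B: z(0.7750) = 0.755, z(0.0667) = -1.501, d' = 2.256
Δd' = d'_Condition A − d'_Condition B = 1.428 − 2.256 = -0.828
Condition B has the higher sensitivity.

Δd' = -0.83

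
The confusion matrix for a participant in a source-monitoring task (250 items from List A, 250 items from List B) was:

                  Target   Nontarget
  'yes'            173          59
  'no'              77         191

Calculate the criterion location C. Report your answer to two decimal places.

C = 0.11

H = 173/250 = 0.6920
FA = 59/250 = 0.2360
z(H) = 0.5015
z(FA) = -0.7192
c = −½·[z(H) + z(FA)] = −0.5 × (0.5015 + (-0.7192)) = 0.10885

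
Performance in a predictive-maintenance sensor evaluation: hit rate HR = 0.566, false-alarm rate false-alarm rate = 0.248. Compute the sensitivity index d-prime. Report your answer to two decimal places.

z(H) = z(0.566) = 0.1662
z(FA) = z(0.248) = -0.6808
d' = z(H) − z(FA) = 0.1662 − (-0.6808) = 0.8470

d-prime = 0.85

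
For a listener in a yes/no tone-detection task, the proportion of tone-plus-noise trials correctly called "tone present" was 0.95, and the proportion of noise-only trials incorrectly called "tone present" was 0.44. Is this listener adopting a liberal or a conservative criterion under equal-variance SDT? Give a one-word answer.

z(H) = 1.645, z(FA) = -0.151
c = −½·(z(H) + z(FA)) = -0.747
c < 0 → liberal criterion (biased toward responding “yes”).

liberal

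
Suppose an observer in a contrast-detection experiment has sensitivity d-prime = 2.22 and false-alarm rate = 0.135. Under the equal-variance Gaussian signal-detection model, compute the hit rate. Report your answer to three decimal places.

z(false-alarm rate) = z(0.135) = -1.1031
z(H) = z(FA) + d' = -1.1031 + 2.22 = 1.1169
hit rate = Φ(1.1169) = 0.8680

hit rate = 0.868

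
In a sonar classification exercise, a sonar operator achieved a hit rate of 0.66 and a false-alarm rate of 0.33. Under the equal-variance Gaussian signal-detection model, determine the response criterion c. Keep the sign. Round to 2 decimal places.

c = 0.01

z(0.66) = 0.412, z(0.33) = -0.440
c = −½·[z(H) + z(FA)] = −0.5 × (0.412 + (-0.440)) = 0.014
c > 0: the sonar operator has a conservative response bias.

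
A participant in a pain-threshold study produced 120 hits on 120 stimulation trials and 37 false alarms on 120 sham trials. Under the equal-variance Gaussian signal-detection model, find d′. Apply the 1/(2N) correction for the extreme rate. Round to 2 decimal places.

The hit rate is 120/120 = 1, so apply the 1/(2N) correction: H → 1 − 1/(2·120) = 0.99583.
z(H) = z(0.99583) = 2.638
z(FA) = z(0.30833) = -0.501
d' = 2.638 − (-0.501) = 3.139

d′ = 3.14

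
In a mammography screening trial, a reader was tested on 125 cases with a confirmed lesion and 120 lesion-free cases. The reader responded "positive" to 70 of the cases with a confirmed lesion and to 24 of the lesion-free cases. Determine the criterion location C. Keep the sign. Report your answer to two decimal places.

C = 0.35

H = 70/125 = 0.5600
FA = 24/120 = 0.2000
Φ⁻¹(0.5600) = 0.151, Φ⁻¹(0.2000) = -0.842
c = −½·[z(H) + z(FA)] = −0.5 × (0.151 + (-0.842)) = 0.3455
c > 0: the reader has a conservative response bias.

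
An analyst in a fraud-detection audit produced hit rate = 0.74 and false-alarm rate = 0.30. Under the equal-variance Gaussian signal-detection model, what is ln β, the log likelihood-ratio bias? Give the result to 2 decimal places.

ln β = -0.07

z(H) = 0.643
z(FA) = -0.524
ln β = −½·[z(H)² − z(FA)²] = −0.5 × (0.413 − 0.275) = -0.069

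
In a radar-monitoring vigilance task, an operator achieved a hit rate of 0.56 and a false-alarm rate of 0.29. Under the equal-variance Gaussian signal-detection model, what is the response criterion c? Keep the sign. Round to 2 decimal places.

c = 0.20

z(H) = z(0.56) = 0.1510
z(FA) = z(0.29) = -0.5534
c = −½·[z(H) + z(FA)] = −0.5 × (0.1510 + (-0.5534)) = 0.2012
c > 0: the operator has a conservative response bias.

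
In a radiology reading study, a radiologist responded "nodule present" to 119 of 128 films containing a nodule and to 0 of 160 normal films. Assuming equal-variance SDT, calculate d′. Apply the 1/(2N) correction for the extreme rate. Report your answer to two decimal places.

The false-alarm rate is 0/160 = 0, so apply the 1/(2N) correction: FA → 1/(2·160) = 0.00313.
z(H) = z(0.92969) = 1.473
z(FA) = z(0.00313) = -2.734
d' = 1.473 − (-2.734) = 4.207

d′ = 4.21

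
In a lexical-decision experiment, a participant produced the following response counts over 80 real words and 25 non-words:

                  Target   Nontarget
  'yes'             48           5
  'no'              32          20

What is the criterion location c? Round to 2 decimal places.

c = 0.29

H = 48/80 = 0.6000
FA = 5/25 = 0.2000
Φ⁻¹(0.6000) = 0.2533, Φ⁻¹(0.2000) = -0.8416
c = −½·[z(H) + z(FA)] = −0.5 × (0.2533 + (-0.8416)) = 0.29415
c > 0: the participant has a conservative response bias.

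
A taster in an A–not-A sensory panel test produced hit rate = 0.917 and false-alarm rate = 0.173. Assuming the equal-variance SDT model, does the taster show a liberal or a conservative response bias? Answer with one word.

z(H) = 1.385, z(FA) = -0.942
c = −½·(z(H) + z(FA)) = -0.2215
c < 0 → liberal criterion (biased toward responding “yes”).

liberal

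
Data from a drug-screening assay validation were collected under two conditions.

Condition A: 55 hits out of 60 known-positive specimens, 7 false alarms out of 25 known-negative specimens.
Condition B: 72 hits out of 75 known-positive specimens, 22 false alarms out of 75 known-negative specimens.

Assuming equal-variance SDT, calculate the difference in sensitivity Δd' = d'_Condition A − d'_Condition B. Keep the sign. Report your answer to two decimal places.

Δd' = -0.33

Condition A: z(0.9167) = 1.383, z(0.2800) = -0.583, d' = 1.966
Condition B: z(0.9600) = 1.751, z(0.2933) = -0.544, d' = 2.295
Δd' = d'_Condition A − d'_Condition B = 1.966 − 2.295 = -0.329
Condition B has the higher sensitivity.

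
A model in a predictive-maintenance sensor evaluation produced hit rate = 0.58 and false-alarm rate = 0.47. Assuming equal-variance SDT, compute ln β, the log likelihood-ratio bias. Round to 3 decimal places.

ln β = -0.018

z(0.58) = 0.2019, z(0.47) = -0.0753
ln β = −½·[z(H)² − z(FA)²] = −0.5 × (0.0408 − 0.0057) = -0.01755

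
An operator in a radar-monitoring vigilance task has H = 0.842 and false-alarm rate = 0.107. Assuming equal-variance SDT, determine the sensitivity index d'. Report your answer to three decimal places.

z(0.842) = 1.0027, z(0.107) = -1.2426
d' = z(H) − z(FA) = 1.0027 − (-1.2426) = 2.2453

d' = 2.245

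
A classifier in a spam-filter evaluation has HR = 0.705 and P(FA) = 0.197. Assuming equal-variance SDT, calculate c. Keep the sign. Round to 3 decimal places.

Φ⁻¹(0.705) = 0.5388, Φ⁻¹(0.197) = -0.8524
c = −½·[z(H) + z(FA)] = −0.5 × (0.5388 + (-0.8524)) = 0.1568
c > 0: the classifier has a conservative response bias.

c = 0.157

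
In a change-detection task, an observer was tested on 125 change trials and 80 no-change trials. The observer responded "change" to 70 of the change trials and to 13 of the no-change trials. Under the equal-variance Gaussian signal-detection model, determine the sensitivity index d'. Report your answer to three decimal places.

d' = 1.135

H = 70/125 = 0.5600
FA = 13/80 = 0.1625
z(H) = 0.1510
z(FA) = -0.9842
d' = z(H) − z(FA) = 0.1510 − (-0.9842) = 1.1352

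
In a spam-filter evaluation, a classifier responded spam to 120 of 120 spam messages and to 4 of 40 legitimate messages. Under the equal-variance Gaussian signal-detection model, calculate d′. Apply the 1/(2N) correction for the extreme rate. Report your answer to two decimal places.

The hit rate is 120/120 = 1, so apply the 1/(2N) correction: H → 1 − 1/(2·120) = 0.99583.
z(H) = z(0.99583) = 2.638
z(FA) = z(0.10000) = -1.282
d' = 2.638 − (-1.282) = 3.920

d′ = 3.92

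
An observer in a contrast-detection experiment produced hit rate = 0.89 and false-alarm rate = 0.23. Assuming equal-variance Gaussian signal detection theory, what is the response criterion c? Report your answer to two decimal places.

c = -0.24

z(H) = 1.2265
z(FA) = -0.7388
c = −½·[z(H) + z(FA)] = −0.5 × (1.2265 + (-0.7388)) = -0.24385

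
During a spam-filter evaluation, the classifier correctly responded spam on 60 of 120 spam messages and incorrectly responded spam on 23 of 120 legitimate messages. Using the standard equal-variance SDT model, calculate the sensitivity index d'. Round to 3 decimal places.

d' = 0.872

H = 60/120 = 0.5000
FA = 23/120 = 0.1917
z(H) = z(0.5000) = 0.0000
z(FA) = z(0.1917) = -0.8716
d' = z(H) − z(FA) = 0.0000 − (-0.8716) = 0.8716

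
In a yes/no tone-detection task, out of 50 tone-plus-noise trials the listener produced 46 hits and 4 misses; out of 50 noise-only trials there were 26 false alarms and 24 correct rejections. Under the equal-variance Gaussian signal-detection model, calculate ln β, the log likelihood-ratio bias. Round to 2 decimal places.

H = 46/50 = 0.9200
FA = 26/50 = 0.5200
Φ⁻¹(H) = 1.405
Φ⁻¹(FA) = 0.050
ln β = −½·[z(H)² − z(FA)²] = −0.5 × (1.974 − 0.003) = -0.9855

ln β = -0.99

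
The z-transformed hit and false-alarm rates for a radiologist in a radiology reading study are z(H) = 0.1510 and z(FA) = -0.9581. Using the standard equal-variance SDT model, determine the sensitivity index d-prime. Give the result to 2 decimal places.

d' = z(H) − z(FA) = 0.1510 − (-0.9581) = 1.1091

d-prime = 1.11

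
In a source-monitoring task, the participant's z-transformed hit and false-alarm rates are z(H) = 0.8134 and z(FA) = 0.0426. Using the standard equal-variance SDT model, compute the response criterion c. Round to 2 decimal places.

c = -0.43

c = −½·[z(H) + z(FA)] = −½·(0.8134 + 0.0426) = -0.4280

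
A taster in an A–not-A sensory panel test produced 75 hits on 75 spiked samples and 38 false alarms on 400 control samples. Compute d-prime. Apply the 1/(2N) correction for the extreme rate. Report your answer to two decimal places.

d-prime = 3.79

The hit rate is 75/75 = 1, so apply the 1/(2N) correction: H → 1 − 1/(2·75) = 0.99333.
z(H) = z(0.99333) = 2.475
z(FA) = z(0.09500) = -1.311
d' = 2.475 − (-1.311) = 3.786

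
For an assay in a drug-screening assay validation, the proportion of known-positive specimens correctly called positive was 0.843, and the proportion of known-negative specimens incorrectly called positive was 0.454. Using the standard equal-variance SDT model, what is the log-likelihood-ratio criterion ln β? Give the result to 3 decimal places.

ln β = -0.500

Φ⁻¹(H) = Φ⁻¹(0.843) = 1.0069
Φ⁻¹(FA) = Φ⁻¹(0.454) = -0.1156
ln β = −½·[z(H)² − z(FA)²] = −0.5 × (1.0138 − 0.0134) = -0.5002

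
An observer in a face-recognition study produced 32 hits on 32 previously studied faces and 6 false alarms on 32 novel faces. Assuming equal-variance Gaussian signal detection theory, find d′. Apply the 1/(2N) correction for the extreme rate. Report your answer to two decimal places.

The hit rate is 32/32 = 1, so apply the 1/(2N) correction: H → 1 − 1/(2·32) = 0.98438.
z(H) = z(0.98438) = 2.154
z(FA) = z(0.18750) = -0.887
d' = 2.154 − (-0.887) = 3.041

d′ = 3.04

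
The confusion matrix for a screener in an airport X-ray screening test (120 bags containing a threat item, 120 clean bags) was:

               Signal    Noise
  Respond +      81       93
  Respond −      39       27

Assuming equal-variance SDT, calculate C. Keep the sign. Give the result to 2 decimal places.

H = 81/120 = 0.6750
FA = 93/120 = 0.7750
z(H) = 0.4538
z(FA) = 0.7554
c = −½·[z(H) + z(FA)] = −0.5 × (0.4538 + 0.7554) = -0.6046
c < 0: the screener has a liberal response bias.

C = -0.60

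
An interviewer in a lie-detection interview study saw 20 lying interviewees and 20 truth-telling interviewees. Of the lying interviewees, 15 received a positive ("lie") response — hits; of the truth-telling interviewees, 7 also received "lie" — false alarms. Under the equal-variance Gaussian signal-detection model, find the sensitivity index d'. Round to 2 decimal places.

H = 15/20 = 0.7500
FA = 7/20 = 0.3500
z(0.7500) = 0.6745, z(0.3500) = -0.3853
d' = z(H) − z(FA) = 0.6745 − (-0.3853) = 1.0598

d' = 1.06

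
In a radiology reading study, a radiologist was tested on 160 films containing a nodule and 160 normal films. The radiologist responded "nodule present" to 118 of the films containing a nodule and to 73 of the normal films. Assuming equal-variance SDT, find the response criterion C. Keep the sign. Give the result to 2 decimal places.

C = -0.26

H = 118/160 = 0.7375
FA = 73/160 = 0.4562
z(H) = 0.6357
z(FA) = -0.1100
c = −½·[z(H) + z(FA)] = −0.5 × (0.6357 + (-0.1100)) = -0.26285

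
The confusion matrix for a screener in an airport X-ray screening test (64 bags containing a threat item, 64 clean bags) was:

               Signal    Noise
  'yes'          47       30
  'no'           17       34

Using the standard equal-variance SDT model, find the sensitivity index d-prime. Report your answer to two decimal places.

d-prime = 0.70

H = 47/64 = 0.7344
FA = 30/64 = 0.4688
Φ⁻¹(0.7344) = 0.626, Φ⁻¹(0.4688) = -0.078
d' = z(H) − z(FA) = 0.626 − (-0.078) = 0.704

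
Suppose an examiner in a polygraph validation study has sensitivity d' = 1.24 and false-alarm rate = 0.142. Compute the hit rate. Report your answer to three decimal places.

hit rate = 0.567

z(false-alarm rate) = z(0.142) = -1.0714
z(H) = z(FA) + d' = -1.0714 + 1.24 = 0.1686
hit rate = Φ(0.1686) = 0.5669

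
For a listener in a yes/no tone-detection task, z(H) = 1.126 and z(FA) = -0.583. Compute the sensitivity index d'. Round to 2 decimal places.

d' = 1.71

d' = z(H) − z(FA) = 1.126 − (-0.583) = 1.709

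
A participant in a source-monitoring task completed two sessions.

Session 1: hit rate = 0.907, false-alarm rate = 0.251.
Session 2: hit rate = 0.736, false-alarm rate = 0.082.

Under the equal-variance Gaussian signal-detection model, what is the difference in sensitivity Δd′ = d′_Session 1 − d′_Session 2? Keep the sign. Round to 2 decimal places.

Δd′ = -0.03

Session 1: z(0.907) = 1.323, z(0.251) = -0.671, d' = 1.994
Session 2: z(0.736) = 0.631, z(0.082) = -1.392, d' = 2.023
Δd' = d'_Session 1 − d'_Session 2 = 1.994 − 2.023 = -0.029
Session 2 has the higher sensitivity.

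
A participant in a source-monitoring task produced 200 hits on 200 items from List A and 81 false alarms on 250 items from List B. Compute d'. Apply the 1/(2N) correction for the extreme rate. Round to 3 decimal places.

d' = 3.264

The hit rate is 200/200 = 1, so apply the 1/(2N) correction: H → 1 − 1/(2·200) = 0.99750.
z(H) = z(0.99750) = 2.8070
z(FA) = z(0.32400) = -0.4565
d' = 2.8070 − (-0.4565) = 3.2635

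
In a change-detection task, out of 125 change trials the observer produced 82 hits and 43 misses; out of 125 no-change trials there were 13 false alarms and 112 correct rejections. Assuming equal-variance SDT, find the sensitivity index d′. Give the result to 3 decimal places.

d′ = 1.661

H = 82/125 = 0.6560
FA = 13/125 = 0.1040
Φ⁻¹(0.6560) = 0.4016, Φ⁻¹(0.1040) = -1.2591
d' = z(H) − z(FA) = 0.4016 − (-1.2591) = 1.6607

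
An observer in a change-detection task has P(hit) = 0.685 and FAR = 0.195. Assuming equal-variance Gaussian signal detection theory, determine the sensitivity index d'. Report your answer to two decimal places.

d' = 1.34

z(0.685) = 0.4817, z(0.195) = -0.8596
d' = z(H) − z(FA) = 0.4817 − (-0.8596) = 1.3413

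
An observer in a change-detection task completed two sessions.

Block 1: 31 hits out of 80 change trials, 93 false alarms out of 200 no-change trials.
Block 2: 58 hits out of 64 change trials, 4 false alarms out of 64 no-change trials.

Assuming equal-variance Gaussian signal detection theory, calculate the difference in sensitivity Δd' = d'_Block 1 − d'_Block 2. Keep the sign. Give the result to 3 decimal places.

Δd' = -3.050

Block 1: z(0.3875) = -0.2858, z(0.4650) = -0.0878, d' = -0.1980
Block 2: z(0.9062) = 1.3177, z(0.0625) = -1.5341, d' = 2.8518
Δd' = d'_Block 1 − d'_Block 2 = -0.1980 − 2.8518 = -3.0498
Block 2 has the higher sensitivity.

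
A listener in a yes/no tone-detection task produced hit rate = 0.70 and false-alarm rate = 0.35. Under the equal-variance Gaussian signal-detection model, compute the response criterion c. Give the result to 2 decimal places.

z(H) = 0.5244
z(FA) = -0.3853
c = −½·[z(H) + z(FA)] = −0.5 × (0.5244 + (-0.3853)) = -0.06955

c = -0.07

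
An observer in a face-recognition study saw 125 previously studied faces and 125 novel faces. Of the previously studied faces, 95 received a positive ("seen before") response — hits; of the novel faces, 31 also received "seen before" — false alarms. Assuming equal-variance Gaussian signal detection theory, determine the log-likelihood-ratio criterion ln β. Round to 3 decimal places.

ln β = -0.018

H = 95/125 = 0.7600
FA = 31/125 = 0.2480
Φ⁻¹(H) = Φ⁻¹(0.7600) = 0.7063
Φ⁻¹(FA) = Φ⁻¹(0.2480) = -0.6808
ln β = −½·[z(H)² − z(FA)²] = −0.5 × (0.4989 − 0.4635) = -0.0177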